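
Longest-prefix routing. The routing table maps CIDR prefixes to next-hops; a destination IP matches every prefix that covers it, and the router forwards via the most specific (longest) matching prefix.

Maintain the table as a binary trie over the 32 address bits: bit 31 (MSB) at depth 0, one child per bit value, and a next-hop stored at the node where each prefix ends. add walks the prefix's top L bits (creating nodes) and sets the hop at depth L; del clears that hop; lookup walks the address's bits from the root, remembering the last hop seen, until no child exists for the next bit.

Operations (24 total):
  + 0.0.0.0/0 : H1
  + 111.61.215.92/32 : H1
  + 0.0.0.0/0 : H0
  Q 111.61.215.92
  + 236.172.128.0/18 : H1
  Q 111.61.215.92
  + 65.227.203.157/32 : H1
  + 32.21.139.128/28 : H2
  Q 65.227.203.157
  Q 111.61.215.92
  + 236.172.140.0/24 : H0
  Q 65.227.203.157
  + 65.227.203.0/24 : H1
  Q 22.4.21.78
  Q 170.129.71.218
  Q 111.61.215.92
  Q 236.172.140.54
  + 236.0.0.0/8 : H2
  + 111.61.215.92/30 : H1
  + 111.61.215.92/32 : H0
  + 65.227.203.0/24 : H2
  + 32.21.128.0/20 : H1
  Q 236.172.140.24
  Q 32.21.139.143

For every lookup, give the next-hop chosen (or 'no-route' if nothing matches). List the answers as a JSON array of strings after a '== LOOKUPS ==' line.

Trace:
  + 0.0.0.0/0 (H1) depth=0
  + 111.61.215.92/32 (H1) depth=32
  + 0.0.0.0/0 (H0) depth=0
  ? 111.61.215.92  path d0:H0→d1:-→d2:-→d3:-→d4:-→d5:-→d6:-→d7:-→d8:-→d9:-→d10:-→d11:-→d12:-→d13:-→d14:-→d15:-→d16:-→d17:-→d18:-→d19:-→d20:-→d21:-→d22:-→d23:-→d24:-→d25:-→d26:-→d27:-→d28:-→d29:-→d30:-→d31:-→d32:H1  best=H1
  + 236.172.128.0/18 (H1) depth=18
  ? 111.61.215.92  path d0:H0→d1:-→d2:-→d3:-→d4:-→d5:-→d6:-→d7:-→d8:-→d9:-→d10:-→d11:-→d12:-→d13:-→d14:-→d15:-→d16:-→d17:-→d18:-→d19:-→d20:-→d21:-→d22:-→d23:-→d24:-→d25:-→d26:-→d27:-→d28:-→d29:-→d30:-→d31:-→d32:H1  best=H1
  + 65.227.203.157/32 (H1) depth=32
  + 32.21.139.128/28 (H2) depth=28
  ? 65.227.203.157  path d0:H0→d1:-→d2:-→d3:-→d4:-→d5:-→d6:-→d7:-→d8:-→d9:-→d10:-→d11:-→d12:-→d13:-→d14:-→d15:-→d16:-→d17:-→d18:-→d19:-→d20:-→d21:-→d22:-→d23:-→d24:-→d25:-→d26:-→d27:-→d28:-→d29:-→d30:-→d31:-→d32:H1  best=H1
  ? 111.61.215.92  path d0:H0→d1:-→d2:-→d3:-→d4:-→d5:-→d6:-→d7:-→d8:-→d9:-→d10:-→d11:-→d12:-→d13:-→d14:-→d15:-→d16:-→d17:-→d18:-→d19:-→d20:-→d21:-→d22:-→d23:-→d24:-→d25:-→d26:-→d27:-→d28:-→d29:-→d30:-→d31:-→d32:H1  best=H1
  + 236.172.140.0/24 (H0) depth=24
  ? 65.227.203.157  path d0:H0→d1:-→d2:-→d3:-→d4:-→d5:-→d6:-→d7:-→d8:-→d9:-→d10:-→d11:-→d12:-→d13:-→d14:-→d15:-→d16:-→d17:-→d18:-→d19:-→d20:-→d21:-→d22:-→d23:-→d24:-→d25:-→d26:-→d27:-→d28:-→d29:-→d30:-→d31:-→d32:H1  best=H1
  + 65.227.203.0/24 (H1) depth=24
  ? 22.4.21.78  path d0:H0→d1:-→d2:-  best=H0
  ? 170.129.71.218  path d0:H0→d1:-  best=H0
  ? 111.61.215.92  path d0:H0→d1:-→d2:-→d3:-→d4:-→d5:-→d6:-→d7:-→d8:-→d9:-→d10:-→d11:-→d12:-→d13:-→d14:-→d15:-→d16:-→d17:-→d18:-→d19:-→d20:-→d21:-→d22:-→d23:-→d24:-→d25:-→d26:-→d27:-→d28:-→d29:-→d30:-→d31:-→d32:H1  best=H1
  ? 236.172.140.54  path d0:H0→d1:-→d2:-→d3:-→d4:-→d5:-→d6:-→d7:-→d8:-→d9:-→d10:-→d11:-→d12:-→d13:-→d14:-→d15:-→d16:-→d17:-→d18:H1→d19:-→d20:-→d21:-→d22:-→d23:-→d24:H0  best=H0
  + 236.0.0.0/8 (H2) depth=8
  + 111.61.215.92/30 (H1) depth=30
  + 111.61.215.92/32 (H0) depth=32
  + 65.227.203.0/24 (H2) depth=24
  + 32.21.128.0/20 (H1) depth=20
  ? 236.172.140.24  path d0:H0→d1:-→d2:-→d3:-→d4:-→d5:-→d6:-→d7:-→d8:H2→d9:-→d10:-→d11:-→d12:-→d13:-→d14:-→d15:-→d16:-→d17:-→d18:H1→d19:-→d20:-→d21:-→d22:-→d23:-→d24:H0  best=H0
  ? 32.21.139.143  path d0:H0→d1:-→d2:-→d3:-→d4:-→d5:-→d6:-→d7:-→d8:-→d9:-→d10:-→d11:-→d12:-→d13:-→d14:-→d15:-→d16:-→d17:-→d18:-→d19:-→d20:H1→d21:-→d22:-→d23:-→d24:-→d25:-→d26:-→d27:-→d28:H2  best=H2

== LOOKUPS ==
["H1","H1","H1","H1","H1","H0","H0","H1","H0","H0","H2"]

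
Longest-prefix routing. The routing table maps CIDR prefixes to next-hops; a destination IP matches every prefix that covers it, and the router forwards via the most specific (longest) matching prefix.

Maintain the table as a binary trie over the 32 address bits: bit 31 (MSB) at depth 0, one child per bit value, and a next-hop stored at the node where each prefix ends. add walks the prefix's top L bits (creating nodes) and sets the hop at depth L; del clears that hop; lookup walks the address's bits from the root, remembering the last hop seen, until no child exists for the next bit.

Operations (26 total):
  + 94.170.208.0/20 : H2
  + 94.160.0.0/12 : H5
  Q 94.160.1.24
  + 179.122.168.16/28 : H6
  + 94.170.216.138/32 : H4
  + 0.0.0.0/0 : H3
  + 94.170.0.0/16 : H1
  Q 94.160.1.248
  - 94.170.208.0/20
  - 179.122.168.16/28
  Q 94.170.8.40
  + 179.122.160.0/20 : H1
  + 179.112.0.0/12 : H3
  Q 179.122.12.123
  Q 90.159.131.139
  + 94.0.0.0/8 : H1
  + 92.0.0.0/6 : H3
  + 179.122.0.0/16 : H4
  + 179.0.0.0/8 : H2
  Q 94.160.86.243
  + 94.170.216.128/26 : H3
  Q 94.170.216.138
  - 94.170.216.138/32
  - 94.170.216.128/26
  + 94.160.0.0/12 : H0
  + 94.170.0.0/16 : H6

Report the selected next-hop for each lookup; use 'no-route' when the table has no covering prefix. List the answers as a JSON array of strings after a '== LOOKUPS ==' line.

Trace:
  add 94.170.208.0/20 -> H2 at depth 20
  add 94.160.0.0/12 -> H5 at depth 12
  Q 94.160.1.24: descend 010111101010 ; hops seen [H5] ; pick H5
  add 179.122.168.16/28 -> H6 at depth 28
  add 94.170.216.138/32 -> H4 at depth 32
  add 0.0.0.0/0 -> H3 at depth 0
  add 94.170.0.0/16 -> H1 at depth 16
  Q 94.160.1.248: descend 010111101010 ; hops seen [H3,H5] ; pick H5
  - 94.170.208.0/20 clear@20
  - 179.122.168.16/28 clear@28
  Q 94.170.8.40: descend 0101111010101010 ; hops seen [H3,H5,H1] ; pick H1
  add 179.122.160.0/20 -> H1 at depth 20
  add 179.112.0.0/12 -> H3 at depth 12
  Q 179.122.12.123: descend 1011001101111010 ; hops seen [H3,H3] ; pick H3
  Q 90.159.131.139: descend 01011 ; hops seen [H3] ; pick H3
  add 94.0.0.0/8 -> H1 at depth 8
  add 92.0.0.0/6 -> H3 at depth 6
  add 179.122.0.0/16 -> H4 at depth 16
  add 179.0.0.0/8 -> H2 at depth 8
  Q 94.160.86.243: descend 010111101010 ; hops seen [H3,H3,H1,H5] ; pick H5
  add 94.170.216.128/26 -> H3 at depth 26
  Q 94.170.216.138: descend 01011110101010101101100010001010 ; hops seen [H3,H3,H1,H5,H1,H3,H4] ; pick H4
  - 94.170.216.138/32 clear@32
  - 94.170.216.128/26 clear@26
  add 94.160.0.0/12 -> H0 at depth 12
  add 94.170.0.0/16 -> H6 at depth 16

== LOOKUPS ==
["H5","H5","H1","H3","H3","H5","H4"]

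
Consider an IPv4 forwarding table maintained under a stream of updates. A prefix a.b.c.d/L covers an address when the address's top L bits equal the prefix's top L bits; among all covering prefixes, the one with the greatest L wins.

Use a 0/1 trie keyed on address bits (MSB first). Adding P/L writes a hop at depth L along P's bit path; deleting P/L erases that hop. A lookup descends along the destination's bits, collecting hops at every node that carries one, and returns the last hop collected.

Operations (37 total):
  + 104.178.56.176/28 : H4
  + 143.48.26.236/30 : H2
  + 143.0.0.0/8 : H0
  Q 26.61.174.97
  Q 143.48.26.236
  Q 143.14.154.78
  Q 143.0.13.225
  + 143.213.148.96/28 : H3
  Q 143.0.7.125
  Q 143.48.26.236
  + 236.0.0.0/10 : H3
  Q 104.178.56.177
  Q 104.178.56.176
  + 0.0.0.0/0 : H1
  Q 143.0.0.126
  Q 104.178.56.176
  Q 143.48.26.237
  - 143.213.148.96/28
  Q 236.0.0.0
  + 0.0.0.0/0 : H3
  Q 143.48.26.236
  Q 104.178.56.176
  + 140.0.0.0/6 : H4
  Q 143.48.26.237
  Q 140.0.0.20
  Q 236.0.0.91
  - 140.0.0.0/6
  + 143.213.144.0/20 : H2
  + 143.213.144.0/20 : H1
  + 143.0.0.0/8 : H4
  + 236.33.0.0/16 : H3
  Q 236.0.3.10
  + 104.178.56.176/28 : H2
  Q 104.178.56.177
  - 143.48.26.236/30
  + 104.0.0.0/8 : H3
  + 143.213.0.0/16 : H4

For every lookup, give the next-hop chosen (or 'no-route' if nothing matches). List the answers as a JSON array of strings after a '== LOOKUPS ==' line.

Trace:
  add 104.178.56.176/28 -> H4 at depth 28
  add 143.48.26.236/30 -> H2 at depth 30
  add 143.0.0.0/8 -> H0 at depth 8
  Q 26.61.174.97: descend 0 ; hops seen [∅] ; pick no-route
  Q 143.48.26.236: descend 100011110011000000011010111011 ; hops seen [H0,H2] ; pick H2
  Q 143.14.154.78: descend 1000111100 ; hops seen [H0] ; pick H0
  Q 143.0.13.225: descend 1000111100 ; hops seen [H0] ; pick H0
  add 143.213.148.96/28 -> H3 at depth 28
  Q 143.0.7.125: descend 1000111100 ; hops seen [H0] ; pick H0
  Q 143.48.26.236: descend 100011110011000000011010111011 ; hops seen [H0,H2] ; pick H2
  add 236.0.0.0/10 -> H3 at depth 10
  Q 104.178.56.177: descend 0110100010110010001110001011 ; hops seen [H4] ; pick H4
  Q 104.178.56.176: descend 0110100010110010001110001011 ; hops seen [H4] ; pick H4
  add 0.0.0.0/0 -> H1 at depth 0
  Q 143.0.0.126: descend 1000111100 ; hops seen [H1,H0] ; pick H0
  Q 104.178.56.176: descend 0110100010110010001110001011 ; hops seen [H1,H4] ; pick H4
  Q 143.48.26.237: descend 100011110011000000011010111011 ; hops seen [H1,H0,H2] ; pick H2
  - 143.213.148.96/28 clear@28
  Q 236.0.0.0: descend 1110110000 ; hops seen [H1,H3] ; pick H3
  add 0.0.0.0/0 -> H3 at depth 0
  Q 143.48.26.236: descend 100011110011000000011010111011 ; hops seen [H3,H0,H2] ; pick H2
  Q 104.178.56.176: descend 0110100010110010001110001011 ; hops seen [H3,H4] ; pick H4
  add 140.0.0.0/6 -> H4 at depth 6
  Q 143.48.26.237: descend 100011110011000000011010111011 ; hops seen [H3,H4,H0,H2] ; pick H2
  Q 140.0.0.20: descend 100011 ; hops seen [H3,H4] ; pick H4
  Q 236.0.0.91: descend 1110110000 ; hops seen [H3,H3] ; pick H3
  - 140.0.0.0/6 clear@6
  add 143.213.144.0/20 -> H2 at depth 20
  add 143.213.144.0/20 -> H1 at depth 20
  add 143.0.0.0/8 -> H4 at depth 8
  add 236.33.0.0/16 -> H3 at depth 16
  Q 236.0.3.10: descend 1110110000 ; hops seen [H3,H3] ; pick H3
  add 104.178.56.176/28 -> H2 at depth 28
  Q 104.178.56.177: descend 0110100010110010001110001011 ; hops seen [H3,H2] ; pick H2
  - 143.48.26.236/30 clear@30
  add 104.0.0.0/8 -> H3 at depth 8
  add 143.213.0.0/16 -> H4 at depth 16

== LOOKUPS ==
["no-route","H2","H0","H0","H0","H2","H4","H4","H0","H4","H2","H3","H2","H4","H2","H4","H3","H3","H2"]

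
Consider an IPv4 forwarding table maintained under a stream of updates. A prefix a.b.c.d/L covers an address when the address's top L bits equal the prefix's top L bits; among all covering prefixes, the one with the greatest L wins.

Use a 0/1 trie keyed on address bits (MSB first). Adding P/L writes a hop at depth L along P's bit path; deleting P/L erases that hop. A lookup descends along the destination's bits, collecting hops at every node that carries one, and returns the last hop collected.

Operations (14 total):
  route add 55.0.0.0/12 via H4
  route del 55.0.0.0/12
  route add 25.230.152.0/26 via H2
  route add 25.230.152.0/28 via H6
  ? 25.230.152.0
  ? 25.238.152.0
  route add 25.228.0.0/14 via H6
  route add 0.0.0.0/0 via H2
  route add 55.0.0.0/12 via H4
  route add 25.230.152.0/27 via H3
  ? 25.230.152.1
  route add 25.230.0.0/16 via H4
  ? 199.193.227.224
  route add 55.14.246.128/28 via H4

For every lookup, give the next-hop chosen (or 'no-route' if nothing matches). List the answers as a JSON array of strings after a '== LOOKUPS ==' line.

Trace:
  add 55.0.0.0/12 -> H4 at depth 12
  - 55.0.0.0/12 clear@12
  add 25.230.152.0/26 -> H2 at depth 26
  add 25.230.152.0/28 -> H6 at depth 28
  lookup 25.230.152.0: bits 0001100111100110100110000000 walk d0:-→d1:-→d2:-→d3:-→d4:-→d5:-→d6:-→d7:-→d8:-→d9:-→d10:-→d11:-→d12:-→d13:-→d14:-→d15:-→d16:-→d17:-→d18:-→d19:-→d20:-→d21:-→d22:-→d23:-→d24:-→d25:-→d26:H2→d27:-→d28:H6 -> H6
  lookup 25.238.152.0: bits 000110011110 walk d0:-→d1:-→d2:-→d3:-→d4:-→d5:-→d6:-→d7:-→d8:-→d9:-→d10:-→d11:-→d12:- -> no-route
  add 25.228.0.0/14 -> H6 at depth 14
  add 0.0.0.0/0 -> H2 at depth 0
  add 55.0.0.0/12 -> H4 at depth 12
  add 25.230.152.0/27 -> H3 at depth 27
  lookup 25.230.152.1: bits 0001100111100110100110000000 walk d0:H2→d1:-→d2:-→d3:-→d4:-→d5:-→d6:-→d7:-→d8:-→d9:-→d10:-→d11:-→d12:-→d13:-→d14:H6→d15:-→d16:-→d17:-→d18:-→d19:-→d20:-→d21:-→d22:-→d23:-→d24:-→d25:-→d26:H2→d27:H3→d28:H6 -> H6
  add 25.230.0.0/16 -> H4 at depth 16
  lookup 199.193.227.224: bits ε walk d0:H2 -> H2
  add 55.14.246.128/28 -> H4 at depth 28

== LOOKUPS ==
["H6","no-route","H6","H2"]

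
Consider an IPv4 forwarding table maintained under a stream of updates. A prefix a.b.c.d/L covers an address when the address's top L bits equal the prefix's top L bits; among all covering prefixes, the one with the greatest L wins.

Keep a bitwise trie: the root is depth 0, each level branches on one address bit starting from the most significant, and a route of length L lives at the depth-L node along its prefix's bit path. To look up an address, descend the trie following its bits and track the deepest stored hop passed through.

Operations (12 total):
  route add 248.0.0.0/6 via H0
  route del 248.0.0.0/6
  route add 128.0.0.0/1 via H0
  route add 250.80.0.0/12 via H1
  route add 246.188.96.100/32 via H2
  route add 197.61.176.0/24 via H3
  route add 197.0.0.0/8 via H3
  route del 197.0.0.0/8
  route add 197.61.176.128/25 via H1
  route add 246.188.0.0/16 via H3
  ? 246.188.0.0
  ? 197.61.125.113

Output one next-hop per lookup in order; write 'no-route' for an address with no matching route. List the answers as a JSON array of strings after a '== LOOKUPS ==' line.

Trace:
  add 248.0.0.0/6 -> H0 at depth 6
  del 248.0.0.0/6 (clear depth 6)
  add 128.0.0.0/1 -> H0 at depth 1
  add 250.80.0.0/12 -> H1 at depth 12
  add 246.188.96.100/32 -> H2 at depth 32
  add 197.61.176.0/24 -> H3 at depth 24
  add 197.0.0.0/8 -> H3 at depth 8
  del 197.0.0.0/8 (clear depth 8)
  add 197.61.176.128/25 -> H1 at depth 25
  add 246.188.0.0/16 -> H3 at depth 16
  Q 246.188.0.0: descend 11110110101111000 ; hops seen [H0,H3] ; pick H3
  Q 197.61.125.113: descend 1100010100111101 ; hops seen [H0] ; pick H0

== LOOKUPS ==
["H3","H0"]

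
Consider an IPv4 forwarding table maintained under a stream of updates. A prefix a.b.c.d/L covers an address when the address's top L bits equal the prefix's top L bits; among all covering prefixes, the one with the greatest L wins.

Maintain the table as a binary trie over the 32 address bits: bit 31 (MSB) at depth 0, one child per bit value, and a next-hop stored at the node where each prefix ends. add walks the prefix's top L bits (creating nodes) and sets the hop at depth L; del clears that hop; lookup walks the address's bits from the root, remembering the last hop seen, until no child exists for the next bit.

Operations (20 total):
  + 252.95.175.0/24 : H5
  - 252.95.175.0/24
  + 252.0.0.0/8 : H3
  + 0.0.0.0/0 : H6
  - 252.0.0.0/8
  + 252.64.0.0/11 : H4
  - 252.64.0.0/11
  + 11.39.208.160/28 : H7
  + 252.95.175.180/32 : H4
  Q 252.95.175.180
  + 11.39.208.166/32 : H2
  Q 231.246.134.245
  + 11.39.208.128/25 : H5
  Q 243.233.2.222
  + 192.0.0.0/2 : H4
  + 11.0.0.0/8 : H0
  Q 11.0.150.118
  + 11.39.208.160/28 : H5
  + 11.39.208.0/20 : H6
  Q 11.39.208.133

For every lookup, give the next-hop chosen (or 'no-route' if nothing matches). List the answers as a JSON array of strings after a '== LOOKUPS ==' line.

Trace:
  + 252.95.175.0/24 (H5) depth=24
  - 252.95.175.0/24 clear@24
  + 252.0.0.0/8 (H3) depth=8
  + 0.0.0.0/0 (H6) depth=0
  - 252.0.0.0/8 clear@8
  + 252.64.0.0/11 (H4) depth=11
  - 252.64.0.0/11 clear@11
  + 11.39.208.160/28 (H7) depth=28
  + 252.95.175.180/32 (H4) depth=32
  Q 252.95.175.180: descend 11111100010111111010111110110100 ; hops seen [H6,H4] ; pick H4
  + 11.39.208.166/32 (H2) depth=32
  Q 231.246.134.245: descend 111 ; hops seen [H6] ; pick H6
  + 11.39.208.128/25 (H5) depth=25
  Q 243.233.2.222: descend 1111 ; hops seen [H6] ; pick H6
  + 192.0.0.0/2 (H4) depth=2
  + 11.0.0.0/8 (H0) depth=8
  Q 11.0.150.118: descend 0000101100 ; hops seen [H6,H0] ; pick H0
  + 11.39.208.160/28 (H5) depth=28
  + 11.39.208.0/20 (H6) depth=20
  Q 11.39.208.133: descend 00001011001001111101000010 ; hops seen [H6,H0,H6,H5] ; pick H5

== LOOKUPS ==
["H4","H6","H6","H0","H5"]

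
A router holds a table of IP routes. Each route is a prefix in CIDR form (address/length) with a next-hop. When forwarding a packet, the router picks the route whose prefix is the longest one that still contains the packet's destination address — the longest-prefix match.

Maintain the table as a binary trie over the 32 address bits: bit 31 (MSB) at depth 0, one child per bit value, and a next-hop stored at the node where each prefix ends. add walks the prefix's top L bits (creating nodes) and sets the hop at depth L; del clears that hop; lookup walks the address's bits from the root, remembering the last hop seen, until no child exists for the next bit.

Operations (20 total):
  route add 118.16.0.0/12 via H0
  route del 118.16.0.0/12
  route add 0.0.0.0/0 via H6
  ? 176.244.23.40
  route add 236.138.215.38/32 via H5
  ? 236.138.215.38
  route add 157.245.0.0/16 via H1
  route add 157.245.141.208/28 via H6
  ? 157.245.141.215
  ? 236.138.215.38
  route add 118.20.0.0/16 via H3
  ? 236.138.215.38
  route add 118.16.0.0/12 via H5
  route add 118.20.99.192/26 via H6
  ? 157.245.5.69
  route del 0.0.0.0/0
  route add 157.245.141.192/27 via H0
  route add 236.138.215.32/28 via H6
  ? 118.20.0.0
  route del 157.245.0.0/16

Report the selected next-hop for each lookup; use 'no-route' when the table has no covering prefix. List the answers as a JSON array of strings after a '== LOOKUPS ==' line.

Apply in order:
  + 118.16.0.0/12 (H0) depth=12
  del 118.16.0.0/12 (clear depth 12)
  + 0.0.0.0/0 (H6) depth=0
  lookup 176.244.23.40: bits ε walk d0:H6 -> H6
  + 236.138.215.38/32 (H5) depth=32
  lookup 236.138.215.38: bits 11101100100010101101011100100110 walk d0:H6→d1:-→d2:-→d3:-→d4:-→d5:-→d6:-→d7:-→d8:-→d9:-→d10:-→d11:-→d12:-→d13:-→d14:-→d15:-→d16:-→d17:-→d18:-→d19:-→d20:-→d21:-→d22:-→d23:-→d24:-→d25:-→d26:-→d27:-→d28:-→d29:-→d30:-→d31:-→d32:H5 -> H5
  + 157.245.0.0/16 (H1) depth=16
  + 157.245.141.208/28 (H6) depth=28
  lookup 157.245.141.215: bits 1001110111110101100011011101 walk d0:H6→d1:-→d2:-→d3:-→d4:-→d5:-→d6:-→d7:-→d8:-→d9:-→d10:-→d11:-→d12:-→d13:-→d14:-→d15:-→d16:H1→d17:-→d18:-→d19:-→d20:-→d21:-→d22:-→d23:-→d24:-→d25:-→d26:-→d27:-→d28:H6 -> H6
  lookup 236.138.215.38: bits 11101100100010101101011100100110 walk d0:H6→d1:-→d2:-→d3:-→d4:-→d5:-→d6:-→d7:-→d8:-→d9:-→d10:-→d11:-→d12:-→d13:-→d14:-→d15:-→d16:-→d17:-→d18:-→d19:-→d20:-→d21:-→d22:-→d23:-→d24:-→d25:-→d26:-→d27:-→d28:-→d29:-→d30:-→d31:-→d32:H5 -> H5
  + 118.20.0.0/16 (H3) depth=16
  lookup 236.138.215.38: bits 11101100100010101101011100100110 walk d0:H6→d1:-→d2:-→d3:-→d4:-→d5:-→d6:-→d7:-→d8:-→d9:-→d10:-→d11:-→d12:-→d13:-→d14:-→d15:-→d16:-→d17:-→d18:-→d19:-→d20:-→d21:-→d22:-→d23:-→d24:-→d25:-→d26:-→d27:-→d28:-→d29:-→d30:-→d31:-→d32:H5 -> H5
  + 118.16.0.0/12 (H5) depth=12
  + 118.20.99.192/26 (H6) depth=26
  lookup 157.245.5.69: bits 1001110111110101 walk d0:H6→d1:-→d2:-→d3:-→d4:-→d5:-→d6:-→d7:-→d8:-→d9:-→d10:-→d11:-→d12:-→d13:-→d14:-→d15:-→d16:H1 -> H1
  del 0.0.0.0/0 (clear depth 0)
  + 157.245.141.192/27 (H0) depth=27
  + 236.138.215.32/28 (H6) depth=28
  lookup 118.20.0.0: bits 01110110000101000 walk d0:-→d1:-→d2:-→d3:-→d4:-→d5:-→d6:-→d7:-→d8:-→d9:-→d10:-→d11:-→d12:H5→d13:-→d14:-→d15:-→d16:H3→d17:- -> H3
  del 157.245.0.0/16 (clear depth 16)

== LOOKUPS ==
["H6","H5","H6","H5","H5","H1","H3"]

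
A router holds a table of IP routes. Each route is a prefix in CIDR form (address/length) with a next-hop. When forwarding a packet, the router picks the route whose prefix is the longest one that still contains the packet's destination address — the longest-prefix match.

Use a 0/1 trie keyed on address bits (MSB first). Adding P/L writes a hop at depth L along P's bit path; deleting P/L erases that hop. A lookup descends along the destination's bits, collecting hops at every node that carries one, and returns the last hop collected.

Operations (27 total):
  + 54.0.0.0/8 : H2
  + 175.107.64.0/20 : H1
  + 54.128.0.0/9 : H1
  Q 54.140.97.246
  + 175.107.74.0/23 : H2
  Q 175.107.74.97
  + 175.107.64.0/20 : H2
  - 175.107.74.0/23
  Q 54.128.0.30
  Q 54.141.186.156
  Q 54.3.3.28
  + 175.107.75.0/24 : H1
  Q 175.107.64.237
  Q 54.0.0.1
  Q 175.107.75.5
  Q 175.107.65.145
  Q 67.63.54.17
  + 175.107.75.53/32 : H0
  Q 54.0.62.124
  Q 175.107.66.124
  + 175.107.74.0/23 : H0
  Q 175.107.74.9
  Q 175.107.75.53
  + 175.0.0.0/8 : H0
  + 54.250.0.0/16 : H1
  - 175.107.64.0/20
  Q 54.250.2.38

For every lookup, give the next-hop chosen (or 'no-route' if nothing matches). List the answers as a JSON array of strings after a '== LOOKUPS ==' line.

Trace:
  add 54.0.0.0/8 -> H2 at depth 8
  add 175.107.64.0/20 -> H1 at depth 20
  add 54.128.0.0/9 -> H1 at depth 9
  lookup 54.140.97.246: bits 001101101 walk d0:-→d1:-→d2:-→d3:-→d4:-→d5:-→d6:-→d7:-→d8:H2→d9:H1 -> H1
  add 175.107.74.0/23 -> H2 at depth 23
  lookup 175.107.74.97: bits 10101111011010110100101 walk d0:-→d1:-→d2:-→d3:-→d4:-→d5:-→d6:-→d7:-→d8:-→d9:-→d10:-→d11:-→d12:-→d13:-→d14:-→d15:-→d16:-→d17:-→d18:-→d19:-→d20:H1→d21:-→d22:-→d23:H2 -> H2
  add 175.107.64.0/20 -> H2 at depth 20
  - 175.107.74.0/23 clear@23
  lookup 54.128.0.30: bits 001101101 walk d0:-→d1:-→d2:-→d3:-→d4:-→d5:-→d6:-→d7:-→d8:H2→d9:H1 -> H1
  lookup 54.141.186.156: bits 001101101 walk d0:-→d1:-→d2:-→d3:-→d4:-→d5:-→d6:-→d7:-→d8:H2→d9:H1 -> H1
  lookup 54.3.3.28: bits 00110110 walk d0:-→d1:-→d2:-→d3:-→d4:-→d5:-→d6:-→d7:-→d8:H2 -> H2
  add 175.107.75.0/24 -> H1 at depth 24
  lookup 175.107.64.237: bits 10101111011010110100 walk d0:-→d1:-→d2:-→d3:-→d4:-→d5:-→d6:-→d7:-→d8:-→d9:-→d10:-→d11:-→d12:-→d13:-→d14:-→d15:-→d16:-→d17:-→d18:-→d19:-→d20:H2 -> H2
  lookup 54.0.0.1: bits 00110110 walk d0:-→d1:-→d2:-→d3:-→d4:-→d5:-→d6:-→d7:-→d8:H2 -> H2
  lookup 175.107.75.5: bits 101011110110101101001011 walk d0:-→d1:-→d2:-→d3:-→d4:-→d5:-→d6:-→d7:-→d8:-→d9:-→d10:-→d11:-→d12:-→d13:-→d14:-→d15:-→d16:-→d17:-→d18:-→d19:-→d20:H2→d21:-→d22:-→d23:-→d24:H1 -> H1
  lookup 175.107.65.145: bits 10101111011010110100 walk d0:-→d1:-→d2:-→d3:-→d4:-→d5:-→d6:-→d7:-→d8:-→d9:-→d10:-→d11:-→d12:-→d13:-→d14:-→d15:-→d16:-→d17:-→d18:-→d19:-→d20:H2 -> H2
  lookup 67.63.54.17: bits 0 walk d0:-→d1:- -> no-route
  add 175.107.75.53/32 -> H0 at depth 32
  lookup 54.0.62.124: bits 00110110 walk d0:-→d1:-→d2:-→d3:-→d4:-→d5:-→d6:-→d7:-→d8:H2 -> H2
  lookup 175.107.66.124: bits 10101111011010110100 walk d0:-→d1:-→d2:-→d3:-→d4:-→d5:-→d6:-→d7:-→d8:-→d9:-→d10:-→d11:-→d12:-→d13:-→d14:-→d15:-→d16:-→d17:-→d18:-→d19:-→d20:H2 -> H2
  add 175.107.74.0/23 -> H0 at depth 23
  lookup 175.107.74.9: bits 10101111011010110100101 walk d0:-→d1:-→d2:-→d3:-→d4:-→d5:-→d6:-→d7:-→d8:-→d9:-→d10:-→d11:-→d12:-→d13:-→d14:-→d15:-→d16:-→d17:-→d18:-→d19:-→d20:H2→d21:-→d22:-→d23:H0 -> H0
  lookup 175.107.75.53: bits 10101111011010110100101100110101 walk d0:-→d1:-→d2:-→d3:-→d4:-→d5:-→d6:-→d7:-→d8:-→d9:-→d10:-→d11:-→d12:-→d13:-→d14:-→d15:-→d16:-→d17:-→d18:-→d19:-→d20:H2→d21:-→d22:-→d23:H0→d24:H1→d25:-→d26:-→d27:-→d28:-→d29:-→d30:-→d31:-→d32:H0 -> H0
  add 175.0.0.0/8 -> H0 at depth 8
  add 54.250.0.0/16 -> H1 at depth 16
  - 175.107.64.0/20 clear@20
  lookup 54.250.2.38: bits 0011011011111010 walk d0:-→d1:-→d2:-→d3:-→d4:-→d5:-→d6:-→d7:-→d8:H2→d9:H1→d10:-→d11:-→d12:-→d13:-→d14:-→d15:-→d16:H1 -> H1

== LOOKUPS ==
["H1","H2","H1","H1","H2","H2","H2","H1","H2","no-route","H2","H2","H0","H0","H1"]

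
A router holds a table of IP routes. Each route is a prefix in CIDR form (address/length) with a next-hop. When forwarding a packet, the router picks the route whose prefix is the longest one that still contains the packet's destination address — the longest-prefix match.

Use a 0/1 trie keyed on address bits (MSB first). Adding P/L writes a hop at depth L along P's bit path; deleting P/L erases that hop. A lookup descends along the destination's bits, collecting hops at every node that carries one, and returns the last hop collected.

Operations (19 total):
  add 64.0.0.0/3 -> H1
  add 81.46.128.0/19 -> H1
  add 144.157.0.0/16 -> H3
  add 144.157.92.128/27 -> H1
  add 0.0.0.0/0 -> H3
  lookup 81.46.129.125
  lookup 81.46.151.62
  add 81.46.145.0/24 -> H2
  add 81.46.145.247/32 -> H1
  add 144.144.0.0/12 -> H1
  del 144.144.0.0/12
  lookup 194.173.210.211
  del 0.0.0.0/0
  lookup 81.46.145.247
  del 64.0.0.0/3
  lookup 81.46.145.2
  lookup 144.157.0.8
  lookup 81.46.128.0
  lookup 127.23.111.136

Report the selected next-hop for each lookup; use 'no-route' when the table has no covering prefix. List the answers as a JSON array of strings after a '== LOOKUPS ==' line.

Process each operation:
  add 64.0.0.0/3 -> H1 at depth 3
  add 81.46.128.0/19 -> H1 at depth 19
  add 144.157.0.0/16 -> H3 at depth 16
  add 144.157.92.128/27 -> H1 at depth 27
  add 0.0.0.0/0 -> H3 at depth 0
  Q 81.46.129.125: descend 0101000100101110100 ; hops seen [H3,H1,H1] ; pick H1
  Q 81.46.151.62: descend 0101000100101110100 ; hops seen [H3,H1,H1] ; pick H1
  add 81.46.145.0/24 -> H2 at depth 24
  add 81.46.145.247/32 -> H1 at depth 32
  add 144.144.0.0/12 -> H1 at depth 12
  del 144.144.0.0/12 (clear depth 12)
  Q 194.173.210.211: descend 1 ; hops seen [H3] ; pick H3
  del 0.0.0.0/0 (clear depth 0)
  Q 81.46.145.247: descend 01010001001011101001000111110111 ; hops seen [H1,H1,H2,H1] ; pick H1
  del 64.0.0.0/3 (clear depth 3)
  Q 81.46.145.2: descend 010100010010111010010001 ; hops seen [H1,H2] ; pick H2
  Q 144.157.0.8: descend 10010000100111010 ; hops seen [H3] ; pick H3
  Q 81.46.128.0: descend 0101000100101110100 ; hops seen [H1] ; pick H1
  Q 127.23.111.136: descend 01 ; hops seen [∅] ; pick no-route

== LOOKUPS ==
["H1","H1","H3","H1","H2","H3","H1","no-route"]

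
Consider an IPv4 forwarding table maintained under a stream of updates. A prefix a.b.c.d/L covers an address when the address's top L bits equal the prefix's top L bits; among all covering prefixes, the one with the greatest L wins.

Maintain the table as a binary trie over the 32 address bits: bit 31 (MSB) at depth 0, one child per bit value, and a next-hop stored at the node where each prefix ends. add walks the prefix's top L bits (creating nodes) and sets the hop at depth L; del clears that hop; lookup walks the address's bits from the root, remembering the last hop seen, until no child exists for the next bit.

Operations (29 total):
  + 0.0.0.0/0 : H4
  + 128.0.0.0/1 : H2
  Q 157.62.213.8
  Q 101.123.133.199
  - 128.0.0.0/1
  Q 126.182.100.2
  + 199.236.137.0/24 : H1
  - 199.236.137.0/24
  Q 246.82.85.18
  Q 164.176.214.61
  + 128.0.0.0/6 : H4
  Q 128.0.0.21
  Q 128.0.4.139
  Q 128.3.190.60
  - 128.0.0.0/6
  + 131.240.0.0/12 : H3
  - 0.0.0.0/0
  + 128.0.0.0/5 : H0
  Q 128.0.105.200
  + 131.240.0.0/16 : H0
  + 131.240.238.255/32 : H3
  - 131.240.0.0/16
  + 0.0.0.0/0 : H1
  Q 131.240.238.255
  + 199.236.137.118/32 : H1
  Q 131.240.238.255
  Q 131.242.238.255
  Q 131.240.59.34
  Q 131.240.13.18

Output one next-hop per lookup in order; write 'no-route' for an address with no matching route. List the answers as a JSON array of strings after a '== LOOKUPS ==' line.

Apply in order:
  + 0.0.0.0/0 (H4) depth=0
  + 128.0.0.0/1 (H2) depth=1
  ? 157.62.213.8  path d0:H4→d1:H2  best=H2
  ? 101.123.133.199  path d0:H4  best=H4
  del 128.0.0.0/1 (clear depth 1)
  ? 126.182.100.2  path d0:H4  best=H4
  + 199.236.137.0/24 (H1) depth=24
  del 199.236.137.0/24 (clear depth 24)
  ? 246.82.85.18  path d0:H4→d1:-→d2:-  best=H4
  ? 164.176.214.61  path d0:H4→d1:-  best=H4
  + 128.0.0.0/6 (H4) depth=6
  ? 128.0.0.21  path d0:H4→d1:-→d2:-→d3:-→d4:-→d5:-→d6:H4  best=H4
  ? 128.0.4.139  path d0:H4→d1:-→d2:-→d3:-→d4:-→d5:-→d6:H4  best=H4
  ? 128.3.190.60  path d0:H4→d1:-→d2:-→d3:-→d4:-→d5:-→d6:H4  best=H4
  del 128.0.0.0/6 (clear depth 6)
  + 131.240.0.0/12 (H3) depth=12
  del 0.0.0.0/0 (clear depth 0)
  + 128.0.0.0/5 (H0) depth=5
  ? 128.0.105.200  path d0:-→d1:-→d2:-→d3:-→d4:-→d5:H0→d6:-  best=H0
  + 131.240.0.0/16 (H0) depth=16
  + 131.240.238.255/32 (H3) depth=32
  del 131.240.0.0/16 (clear depth 16)
  + 0.0.0.0/0 (H1) depth=0
  ? 131.240.238.255  path d0:H1→d1:-→d2:-→d3:-→d4:-→d5:H0→d6:-→d7:-→d8:-→d9:-→d10:-→d11:-→d12:H3→d13:-→d14:-→d15:-→d16:-→d17:-→d18:-→d19:-→d20:-→d21:-→d22:-→d23:-→d24:-→d25:-→d26:-→d27:-→d28:-→d29:-→d30:-→d31:-→d32:H3  best=H3
  + 199.236.137.118/32 (H1) depth=32
  ? 131.240.238.255  path d0:H1→d1:-→d2:-→d3:-→d4:-→d5:H0→d6:-→d7:-→d8:-→d9:-→d10:-→d11:-→d12:H3→d13:-→d14:-→d15:-→d16:-→d17:-→d18:-→d19:-→d20:-→d21:-→d22:-→d23:-→d24:-→d25:-→d26:-→d27:-→d28:-→d29:-→d30:-→d31:-→d32:H3  best=H3
  ? 131.242.238.255  path d0:H1→d1:-→d2:-→d3:-→d4:-→d5:H0→d6:-→d7:-→d8:-→d9:-→d10:-→d11:-→d12:H3→d13:-→d14:-  best=H3
  ? 131.240.59.34  path d0:H1→d1:-→d2:-→d3:-→d4:-→d5:H0→d6:-→d7:-→d8:-→d9:-→d10:-→d11:-→d12:H3→d13:-→d14:-→d15:-→d16:-  best=H3
  ? 131.240.13.18  path d0:H1→d1:-→d2:-→d3:-→d4:-→d5:H0→d6:-→d7:-→d8:-→d9:-→d10:-→d11:-→d12:H3→d13:-→d14:-→d15:-→d16:-  best=H3

== LOOKUPS ==
["H2","H4","H4","H4","H4","H4","H4","H4","H0","H3","H3","H3","H3","H3"]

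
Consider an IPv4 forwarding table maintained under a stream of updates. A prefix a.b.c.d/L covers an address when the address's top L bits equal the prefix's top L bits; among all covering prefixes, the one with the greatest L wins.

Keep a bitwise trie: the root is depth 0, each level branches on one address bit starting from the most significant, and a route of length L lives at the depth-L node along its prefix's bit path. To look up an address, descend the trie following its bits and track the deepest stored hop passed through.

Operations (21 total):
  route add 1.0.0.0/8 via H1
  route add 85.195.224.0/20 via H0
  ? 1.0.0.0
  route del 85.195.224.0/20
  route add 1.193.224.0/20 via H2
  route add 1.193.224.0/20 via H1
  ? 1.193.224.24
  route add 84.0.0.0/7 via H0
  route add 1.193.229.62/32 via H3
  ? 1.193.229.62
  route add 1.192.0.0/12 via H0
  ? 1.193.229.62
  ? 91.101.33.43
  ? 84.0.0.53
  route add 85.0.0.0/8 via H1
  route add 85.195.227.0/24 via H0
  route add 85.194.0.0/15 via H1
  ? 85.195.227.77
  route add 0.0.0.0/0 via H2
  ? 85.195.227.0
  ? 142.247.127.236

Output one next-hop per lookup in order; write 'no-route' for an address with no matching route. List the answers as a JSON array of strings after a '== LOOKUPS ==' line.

Trace:
  add 1.0.0.0/8 -> H1 at depth 8
  add 85.195.224.0/20 -> H0 at depth 20
  lookup 1.0.0.0: bits 00000001 walk d0:-→d1:-→d2:-→d3:-→d4:-→d5:-→d6:-→d7:-→d8:H1 -> H1
  del 85.195.224.0/20 (clear depth 20)
  add 1.193.224.0/20 -> H2 at depth 20
  add 1.193.224.0/20 -> H1 at depth 20
  lookup 1.193.224.24: bits 00000001110000011110 walk d0:-→d1:-→d2:-→d3:-→d4:-→d5:-→d6:-→d7:-→d8:H1→d9:-→d10:-→d11:-→d12:-→d13:-→d14:-→d15:-→d16:-→d17:-→d18:-→d19:-→d20:H1 -> H1
  add 84.0.0.0/7 -> H0 at depth 7
  add 1.193.229.62/32 -> H3 at depth 32
  lookup 1.193.229.62: bits 00000001110000011110010100111110 walk d0:-→d1:-→d2:-→d3:-→d4:-→d5:-→d6:-→d7:-→d8:H1→d9:-→d10:-→d11:-→d12:-→d13:-→d14:-→d15:-→d16:-→d17:-→d18:-→d19:-→d20:H1→d21:-→d22:-→d23:-→d24:-→d25:-→d26:-→d27:-→d28:-→d29:-→d30:-→d31:-→d32:H3 -> H3
  add 1.192.0.0/12 -> H0 at depth 12
  lookup 1.193.229.62: bits 00000001110000011110010100111110 walk d0:-→d1:-→d2:-→d3:-→d4:-→d5:-→d6:-→d7:-→d8:H1→d9:-→d10:-→d11:-→d12:H0→d13:-→d14:-→d15:-→d16:-→d17:-→d18:-→d19:-→d20:H1→d21:-→d22:-→d23:-→d24:-→d25:-→d26:-→d27:-→d28:-→d29:-→d30:-→d31:-→d32:H3 -> H3
  lookup 91.101.33.43: bits 0101 walk d0:-→d1:-→d2:-→d3:-→d4:- -> no-route
  lookup 84.0.0.53: bits 0101010 walk d0:-→d1:-→d2:-→d3:-→d4:-→d5:-→d6:-→d7:H0 -> H0
  add 85.0.0.0/8 -> H1 at depth 8
  add 85.195.227.0/24 -> H0 at depth 24
  add 85.194.0.0/15 -> H1 at depth 15
  lookup 85.195.227.77: bits 010101011100001111100011 walk d0:-→d1:-→d2:-→d3:-→d4:-→d5:-→d6:-→d7:H0→d8:H1→d9:-→d10:-→d11:-→d12:-→d13:-→d14:-→d15:H1→d16:-→d17:-→d18:-→d19:-→d20:-→d21:-→d22:-→d23:-→d24:H0 -> H0
  add 0.0.0.0/0 -> H2 at depth 0
  lookup 85.195.227.0: bits 010101011100001111100011 walk d0:H2→d1:-→d2:-→d3:-→d4:-→d5:-→d6:-→d7:H0→d8:H1→d9:-→d10:-→d11:-→d12:-→d13:-→d14:-→d15:H1→d16:-→d17:-→d18:-→d19:-→d20:-→d21:-→d22:-→d23:-→d24:H0 -> H0
  lookup 142.247.127.236: bits ε walk d0:H2 -> H2

== LOOKUPS ==
["H1","H1","H3","H3","no-route","H0","H0","H0","H2"]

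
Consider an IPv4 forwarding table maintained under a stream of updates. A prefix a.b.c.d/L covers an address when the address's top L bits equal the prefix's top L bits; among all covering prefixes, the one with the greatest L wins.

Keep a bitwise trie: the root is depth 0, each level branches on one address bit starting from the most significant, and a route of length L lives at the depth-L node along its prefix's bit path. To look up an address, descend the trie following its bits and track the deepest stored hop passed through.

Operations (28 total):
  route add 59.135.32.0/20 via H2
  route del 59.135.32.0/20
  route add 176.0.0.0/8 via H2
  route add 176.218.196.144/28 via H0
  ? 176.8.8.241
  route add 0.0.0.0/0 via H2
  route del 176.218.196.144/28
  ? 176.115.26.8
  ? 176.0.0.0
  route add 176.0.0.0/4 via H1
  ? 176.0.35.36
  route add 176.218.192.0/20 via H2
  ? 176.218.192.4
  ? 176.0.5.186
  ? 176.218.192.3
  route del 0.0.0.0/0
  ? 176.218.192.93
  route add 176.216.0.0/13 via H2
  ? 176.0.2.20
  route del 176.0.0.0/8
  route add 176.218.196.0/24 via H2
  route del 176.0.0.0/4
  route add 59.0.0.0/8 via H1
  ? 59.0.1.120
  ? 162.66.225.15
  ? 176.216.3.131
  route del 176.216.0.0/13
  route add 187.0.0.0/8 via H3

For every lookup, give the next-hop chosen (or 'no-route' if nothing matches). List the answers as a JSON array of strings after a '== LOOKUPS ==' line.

Trace:
  + 59.135.32.0/20 (H2) depth=20
  del 59.135.32.0/20 (clear depth 20)
  + 176.0.0.0/8 (H2) depth=8
  + 176.218.196.144/28 (H0) depth=28
  Q 176.8.8.241: descend 10110000 ; hops seen [H2] ; pick H2
  + 0.0.0.0/0 (H2) depth=0
  del 176.218.196.144/28 (clear depth 28)
  Q 176.115.26.8: descend 10110000 ; hops seen [H2,H2] ; pick H2
  Q 176.0.0.0: descend 10110000 ; hops seen [H2,H2] ; pick H2
  + 176.0.0.0/4 (H1) depth=4
  Q 176.0.35.36: descend 10110000 ; hops seen [H2,H1,H2] ; pick H2
  + 176.218.192.0/20 (H2) depth=20
  Q 176.218.192.4: descend 101100001101101011000 ; hops seen [H2,H1,H2,H2] ; pick H2
  Q 176.0.5.186: descend 10110000 ; hops seen [H2,H1,H2] ; pick H2
  Q 176.218.192.3: descend 101100001101101011000 ; hops seen [H2,H1,H2,H2] ; pick H2
  del 0.0.0.0/0 (clear depth 0)
  Q 176.218.192.93: descend 101100001101101011000 ; hops seen [H1,H2,H2] ; pick H2
  + 176.216.0.0/13 (H2) depth=13
  Q 176.0.2.20: descend 10110000 ; hops seen [H1,H2] ; pick H2
  del 176.0.0.0/8 (clear depth 8)
  + 176.218.196.0/24 (H2) depth=24
  del 176.0.0.0/4 (clear depth 4)
  + 59.0.0.0/8 (H1) depth=8
  Q 59.0.1.120: descend 00111011 ; hops seen [H1] ; pick H1
  Q 162.66.225.15: descend 101 ; hops seen [∅] ; pick no-route
  Q 176.216.3.131: descend 10110000110110 ; hops seen [H2] ; pick H2
  del 176.216.0.0/13 (clear depth 13)
  + 187.0.0.0/8 (H3) depth=8

== LOOKUPS ==
["H2","H2","H2","H2","H2","H2","H2","H2","H2","H1","no-route","H2"]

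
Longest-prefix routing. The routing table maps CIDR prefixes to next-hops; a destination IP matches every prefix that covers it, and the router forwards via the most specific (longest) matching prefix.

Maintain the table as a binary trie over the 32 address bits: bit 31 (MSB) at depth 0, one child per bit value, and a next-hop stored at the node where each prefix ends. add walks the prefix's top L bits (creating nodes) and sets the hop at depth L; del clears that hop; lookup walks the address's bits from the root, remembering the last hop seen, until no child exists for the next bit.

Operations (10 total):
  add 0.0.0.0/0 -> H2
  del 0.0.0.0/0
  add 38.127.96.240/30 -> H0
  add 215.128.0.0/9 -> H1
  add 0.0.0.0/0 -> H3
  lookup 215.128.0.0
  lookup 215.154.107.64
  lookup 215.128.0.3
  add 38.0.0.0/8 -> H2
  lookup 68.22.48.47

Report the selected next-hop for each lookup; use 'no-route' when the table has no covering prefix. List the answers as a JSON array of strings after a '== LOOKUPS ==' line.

Apply in order:
  + 0.0.0.0/0 (H2) depth=0
  del 0.0.0.0/0 (clear depth 0)
  + 38.127.96.240/30 (H0) depth=30
  + 215.128.0.0/9 (H1) depth=9
  + 0.0.0.0/0 (H3) depth=0
  lookup 215.128.0.0: bits 110101111 walk d0:H3→d1:-→d2:-→d3:-→d4:-→d5:-→d6:-→d7:-→d8:-→d9:H1 -> H1
  lookup 215.154.107.64: bits 110101111 walk d0:H3→d1:-→d2:-→d3:-→d4:-→d5:-→d6:-→d7:-→d8:-→d9:H1 -> H1
  lookup 215.128.0.3: bits 110101111 walk d0:H3→d1:-→d2:-→d3:-→d4:-→d5:-→d6:-→d7:-→d8:-→d9:H1 -> H1
  + 38.0.0.0/8 (H2) depth=8
  lookup 68.22.48.47: bits 0 walk d0:H3→d1:- -> H3

== LOOKUPS ==
["H1","H1","H1","H3"]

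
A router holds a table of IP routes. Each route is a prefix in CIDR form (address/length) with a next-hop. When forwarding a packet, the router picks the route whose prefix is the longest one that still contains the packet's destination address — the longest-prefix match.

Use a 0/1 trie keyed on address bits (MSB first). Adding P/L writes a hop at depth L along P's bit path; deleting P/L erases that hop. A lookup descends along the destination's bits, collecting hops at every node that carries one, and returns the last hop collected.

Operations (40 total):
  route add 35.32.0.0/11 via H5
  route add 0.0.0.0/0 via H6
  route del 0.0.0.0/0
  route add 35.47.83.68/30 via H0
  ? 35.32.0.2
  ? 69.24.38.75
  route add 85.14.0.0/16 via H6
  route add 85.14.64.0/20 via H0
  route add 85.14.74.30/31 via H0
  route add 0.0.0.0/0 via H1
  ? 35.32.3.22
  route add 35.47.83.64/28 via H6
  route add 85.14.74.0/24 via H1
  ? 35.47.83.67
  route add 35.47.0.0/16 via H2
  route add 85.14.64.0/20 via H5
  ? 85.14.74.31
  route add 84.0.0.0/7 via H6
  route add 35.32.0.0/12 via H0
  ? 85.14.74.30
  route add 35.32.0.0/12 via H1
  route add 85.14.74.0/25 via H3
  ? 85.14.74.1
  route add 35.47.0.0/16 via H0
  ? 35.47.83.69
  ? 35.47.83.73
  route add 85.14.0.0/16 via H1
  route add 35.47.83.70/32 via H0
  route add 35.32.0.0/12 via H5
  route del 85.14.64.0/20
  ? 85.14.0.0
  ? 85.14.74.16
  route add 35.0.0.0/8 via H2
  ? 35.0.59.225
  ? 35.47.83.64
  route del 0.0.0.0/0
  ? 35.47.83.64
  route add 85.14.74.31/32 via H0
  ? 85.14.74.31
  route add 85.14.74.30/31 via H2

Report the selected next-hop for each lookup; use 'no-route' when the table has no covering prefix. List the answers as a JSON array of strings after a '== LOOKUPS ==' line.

Trace:
  add 35.32.0.0/11 -> H5 at depth 11
  add 0.0.0.0/0 -> H6 at depth 0
  del 0.0.0.0/0 (clear depth 0)
  add 35.47.83.68/30 -> H0 at depth 30
  lookup 35.32.0.2: bits 001000110010 walk d0:-→d1:-→d2:-→d3:-→d4:-→d5:-→d6:-→d7:-→d8:-→d9:-→d10:-→d11:H5→d12:- -> H5
  lookup 69.24.38.75: bits 0 walk d0:-→d1:- -> no-route
  add 85.14.0.0/16 -> H6 at depth 16
  add 85.14.64.0/20 -> H0 at depth 20
  add 85.14.74.30/31 -> H0 at depth 31
  add 0.0.0.0/0 -> H1 at depth 0
  lookup 35.32.3.22: bits 001000110010 walk d0:H1→d1:-→d2:-→d3:-→d4:-→d5:-→d6:-→d7:-→d8:-→d9:-→d10:-→d11:H5→d12:- -> H5
  add 35.47.83.64/28 -> H6 at depth 28
  add 85.14.74.0/24 -> H1 at depth 24
  lookup 35.47.83.67: bits 00100011001011110101001101000 walk d0:H1→d1:-→d2:-→d3:-→d4:-→d5:-→d6:-→d7:-→d8:-→d9:-→d10:-→d11:H5→d12:-→d13:-→d14:-→d15:-→d16:-→d17:-→d18:-→d19:-→d20:-→d21:-→d22:-→d23:-→d24:-→d25:-→d26:-→d27:-→d28:H6→d29:- -> H6
  add 35.47.0.0/16 -> H2 at depth 16
  add 85.14.64.0/20 -> H5 at depth 20
  lookup 85.14.74.31: bits 0101010100001110010010100001111 walk d0:H1→d1:-→d2:-→d3:-→d4:-→d5:-→d6:-→d7:-→d8:-→d9:-→d10:-→d11:-→d12:-→d13:-→d14:-→d15:-→d16:H6→d17:-→d18:-→d19:-→d20:H5→d21:-→d22:-→d23:-→d24:H1→d25:-→d26:-→d27:-→d28:-→d29:-→d30:-→d31:H0 -> H0
  add 84.0.0.0/7 -> H6 at depth 7
  add 35.32.0.0/12 -> H0 at depth 12
  lookup 85.14.74.30: bits 0101010100001110010010100001111 walk d0:H1→d1:-→d2:-→d3:-→d4:-→d5:-→d6:-→d7:H6→d8:-→d9:-→d10:-→d11:-→d12:-→d13:-→d14:-→d15:-→d16:H6→d17:-→d18:-→d19:-→d20:H5→d21:-→d22:-→d23:-→d24:H1→d25:-→d26:-→d27:-→d28:-→d29:-→d30:-→d31:H0 -> H0
  add 35.32.0.0/12 -> H1 at depth 12
  add 85.14.74.0/25 -> H3 at depth 25
  lookup 85.14.74.1: bits 010101010000111001001010000 walk d0:H1→d1:-→d2:-→d3:-→d4:-→d5:-→d6:-→d7:H6→d8:-→d9:-→d10:-→d11:-→d12:-→d13:-→d14:-→d15:-→d16:H6→d17:-→d18:-→d19:-→d20:H5→d21:-→d22:-→d23:-→d24:H1→d25:H3→d26:-→d27:- -> H3
  add 35.47.0.0/16 -> H0 at depth 16
  lookup 35.47.83.69: bits 001000110010111101010011010001 walk d0:H1→d1:-→d2:-→d3:-→d4:-→d5:-→d6:-→d7:-→d8:-→d9:-→d10:-→d11:H5→d12:H1→d13:-→d14:-→d15:-→d16:H0→d17:-→d18:-→d19:-→d20:-→d21:-→d22:-→d23:-→d24:-→d25:-→d26:-→d27:-→d28:H6→d29:-→d30:H0 -> H0
  lookup 35.47.83.73: bits 0010001100101111010100110100 walk d0:H1→d1:-→d2:-→d3:-→d4:-→d5:-→d6:-→d7:-→d8:-→d9:-→d10:-→d11:H5→d12:H1→d13:-→d14:-→d15:-→d16:H0→d17:-→d18:-→d19:-→d20:-→d21:-→d22:-→d23:-→d24:-→d25:-→d26:-→d27:-→d28:H6 -> H6
  add 85.14.0.0/16 -> H1 at depth 16
  add 35.47.83.70/32 -> H0 at depth 32
  add 35.32.0.0/12 -> H5 at depth 12
  del 85.14.64.0/20 (clear depth 20)
  lookup 85.14.0.0: bits 01010101000011100 walk d0:H1→d1:-→d2:-→d3:-→d4:-→d5:-→d6:-→d7:H6→d8:-→d9:-→d10:-→d11:-→d12:-→d13:-→d14:-→d15:-→d16:H1→d17:- -> H1
  lookup 85.14.74.16: bits 0101010100001110010010100001 walk d0:H1→d1:-→d2:-→d3:-→d4:-→d5:-→d6:-→d7:H6→d8:-→d9:-→d10:-→d11:-→d12:-→d13:-→d14:-→d15:-→d16:H1→d17:-→d18:-→d19:-→d20:-→d21:-→d22:-→d23:-→d24:H1→d25:H3→d26:-→d27:-→d28:- -> H3
  add 35.0.0.0/8 -> H2 at depth 8
  lookup 35.0.59.225: bits 0010001100 walk d0:H1→d1:-→d2:-→d3:-→d4:-→d5:-→d6:-→d7:-→d8:H2→d9:-→d10:- -> H2
  lookup 35.47.83.64: bits 00100011001011110101001101000 walk d0:H1→d1:-→d2:-→d3:-→d4:-→d5:-→d6:-→d7:-→d8:H2→d9:-→d10:-→d11:H5→d12:H5→d13:-→d14:-→d15:-→d16:H0→d17:-→d18:-→d19:-→d20:-→d21:-→d22:-→d23:-→d24:-→d25:-→d26:-→d27:-→d28:H6→d29:- -> H6
  del 0.0.0.0/0 (clear depth 0)
  lookup 35.47.83.64: bits 00100011001011110101001101000 walk d0:-→d1:-→d2:-→d3:-→d4:-→d5:-→d6:-→d7:-→d8:H2→d9:-→d10:-→d11:H5→d12:H5→d13:-→d14:-→d15:-→d16:H0→d17:-→d18:-→d19:-→d20:-→d21:-→d22:-→d23:-→d24:-→d25:-→d26:-→d27:-→d28:H6→d29:- -> H6
  add 85.14.74.31/32 -> H0 at depth 32
  lookup 85.14.74.31: bits 01010101000011100100101000011111 walk d0:-→d1:-→d2:-→d3:-→d4:-→d5:-→d6:-→d7:H6→d8:-→d9:-→d10:-→d11:-→d12:-→d13:-→d14:-→d15:-→d16:H1→d17:-→d18:-→d19:-→d20:-→d21:-→d22:-→d23:-→d24:H1→d25:H3→d26:-→d27:-→d28:-→d29:-→d30:-→d31:H0→d32:H0 -> H0
  add 85.14.74.30/31 -> H2 at depth 31

== LOOKUPS ==
["H5","no-route","H5","H6","H0","H0","H3","H0","H6","H1","H3","H2","H6","H6","H0"]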